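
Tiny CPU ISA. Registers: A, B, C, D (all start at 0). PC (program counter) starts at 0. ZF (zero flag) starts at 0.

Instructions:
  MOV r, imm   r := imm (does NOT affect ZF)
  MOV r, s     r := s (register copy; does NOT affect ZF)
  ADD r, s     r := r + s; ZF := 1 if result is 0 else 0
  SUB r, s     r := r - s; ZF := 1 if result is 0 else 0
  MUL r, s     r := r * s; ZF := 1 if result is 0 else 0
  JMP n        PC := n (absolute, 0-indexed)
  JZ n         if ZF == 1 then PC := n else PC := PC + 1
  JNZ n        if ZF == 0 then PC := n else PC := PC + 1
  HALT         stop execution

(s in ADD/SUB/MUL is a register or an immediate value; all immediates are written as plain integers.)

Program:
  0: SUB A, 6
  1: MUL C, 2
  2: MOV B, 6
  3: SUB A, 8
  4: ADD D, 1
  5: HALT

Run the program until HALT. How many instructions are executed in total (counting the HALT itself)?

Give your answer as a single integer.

Answer: 6

Derivation:
Step 1: PC=0 exec 'SUB A, 6'. After: A=-6 B=0 C=0 D=0 ZF=0 PC=1
Step 2: PC=1 exec 'MUL C, 2'. After: A=-6 B=0 C=0 D=0 ZF=1 PC=2
Step 3: PC=2 exec 'MOV B, 6'. After: A=-6 B=6 C=0 D=0 ZF=1 PC=3
Step 4: PC=3 exec 'SUB A, 8'. After: A=-14 B=6 C=0 D=0 ZF=0 PC=4
Step 5: PC=4 exec 'ADD D, 1'. After: A=-14 B=6 C=0 D=1 ZF=0 PC=5
Step 6: PC=5 exec 'HALT'. After: A=-14 B=6 C=0 D=1 ZF=0 PC=5 HALTED
Total instructions executed: 6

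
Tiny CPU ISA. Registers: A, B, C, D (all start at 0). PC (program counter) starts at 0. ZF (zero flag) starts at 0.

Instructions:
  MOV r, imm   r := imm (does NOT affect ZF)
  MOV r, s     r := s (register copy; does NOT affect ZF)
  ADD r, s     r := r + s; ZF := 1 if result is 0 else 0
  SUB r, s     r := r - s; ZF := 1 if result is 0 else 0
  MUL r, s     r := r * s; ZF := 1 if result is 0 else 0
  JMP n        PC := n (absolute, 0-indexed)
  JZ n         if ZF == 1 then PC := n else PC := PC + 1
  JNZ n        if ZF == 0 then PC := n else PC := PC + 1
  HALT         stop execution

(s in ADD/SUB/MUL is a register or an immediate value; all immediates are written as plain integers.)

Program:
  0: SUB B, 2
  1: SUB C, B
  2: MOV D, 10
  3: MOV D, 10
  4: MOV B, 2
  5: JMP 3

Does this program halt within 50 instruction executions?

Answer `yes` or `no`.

Step 1: PC=0 exec 'SUB B, 2'. After: A=0 B=-2 C=0 D=0 ZF=0 PC=1
Step 2: PC=1 exec 'SUB C, B'. After: A=0 B=-2 C=2 D=0 ZF=0 PC=2
Step 3: PC=2 exec 'MOV D, 10'. After: A=0 B=-2 C=2 D=10 ZF=0 PC=3
Step 4: PC=3 exec 'MOV D, 10'. After: A=0 B=-2 C=2 D=10 ZF=0 PC=4
Step 5: PC=4 exec 'MOV B, 2'. After: A=0 B=2 C=2 D=10 ZF=0 PC=5
Step 6: PC=5 exec 'JMP 3'. After: A=0 B=2 C=2 D=10 ZF=0 PC=3
Step 7: PC=3 exec 'MOV D, 10'. After: A=0 B=2 C=2 D=10 ZF=0 PC=4
Step 8: PC=4 exec 'MOV B, 2'. After: A=0 B=2 C=2 D=10 ZF=0 PC=5
State after step 8 equals state after step 5: the program is in a cycle of length 3 and will never halt.

Answer: no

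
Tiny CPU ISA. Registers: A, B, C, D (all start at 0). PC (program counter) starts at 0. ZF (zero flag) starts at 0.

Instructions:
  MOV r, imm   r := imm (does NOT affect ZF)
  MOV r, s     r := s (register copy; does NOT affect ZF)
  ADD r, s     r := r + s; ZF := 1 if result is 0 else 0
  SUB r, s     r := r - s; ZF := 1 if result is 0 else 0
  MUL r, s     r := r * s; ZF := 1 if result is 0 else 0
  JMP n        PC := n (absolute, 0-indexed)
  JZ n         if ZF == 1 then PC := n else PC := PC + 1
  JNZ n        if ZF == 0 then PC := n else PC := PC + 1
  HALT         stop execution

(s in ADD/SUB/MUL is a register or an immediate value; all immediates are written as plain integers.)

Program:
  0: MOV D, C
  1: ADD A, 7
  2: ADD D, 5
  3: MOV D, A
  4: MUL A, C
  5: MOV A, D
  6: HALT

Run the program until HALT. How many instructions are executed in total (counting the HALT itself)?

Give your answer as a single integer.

Step 1: PC=0 exec 'MOV D, C'. After: A=0 B=0 C=0 D=0 ZF=0 PC=1
Step 2: PC=1 exec 'ADD A, 7'. After: A=7 B=0 C=0 D=0 ZF=0 PC=2
Step 3: PC=2 exec 'ADD D, 5'. After: A=7 B=0 C=0 D=5 ZF=0 PC=3
Step 4: PC=3 exec 'MOV D, A'. After: A=7 B=0 C=0 D=7 ZF=0 PC=4
Step 5: PC=4 exec 'MUL A, C'. After: A=0 B=0 C=0 D=7 ZF=1 PC=5
Step 6: PC=5 exec 'MOV A, D'. After: A=7 B=0 C=0 D=7 ZF=1 PC=6
Step 7: PC=6 exec 'HALT'. After: A=7 B=0 C=0 D=7 ZF=1 PC=6 HALTED
Total instructions executed: 7

Answer: 7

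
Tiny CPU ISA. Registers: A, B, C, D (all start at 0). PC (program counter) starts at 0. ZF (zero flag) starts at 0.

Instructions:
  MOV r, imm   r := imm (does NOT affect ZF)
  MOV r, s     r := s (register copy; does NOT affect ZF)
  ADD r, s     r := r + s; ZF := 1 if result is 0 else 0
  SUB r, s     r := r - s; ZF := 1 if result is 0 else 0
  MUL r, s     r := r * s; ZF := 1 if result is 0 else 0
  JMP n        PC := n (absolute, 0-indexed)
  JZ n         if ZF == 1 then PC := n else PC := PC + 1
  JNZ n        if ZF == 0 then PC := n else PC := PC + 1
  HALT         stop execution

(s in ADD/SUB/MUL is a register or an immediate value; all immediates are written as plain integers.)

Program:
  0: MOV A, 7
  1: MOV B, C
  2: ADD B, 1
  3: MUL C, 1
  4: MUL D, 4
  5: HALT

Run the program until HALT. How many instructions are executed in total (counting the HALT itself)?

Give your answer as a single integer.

Answer: 6

Derivation:
Step 1: PC=0 exec 'MOV A, 7'. After: A=7 B=0 C=0 D=0 ZF=0 PC=1
Step 2: PC=1 exec 'MOV B, C'. After: A=7 B=0 C=0 D=0 ZF=0 PC=2
Step 3: PC=2 exec 'ADD B, 1'. After: A=7 B=1 C=0 D=0 ZF=0 PC=3
Step 4: PC=3 exec 'MUL C, 1'. After: A=7 B=1 C=0 D=0 ZF=1 PC=4
Step 5: PC=4 exec 'MUL D, 4'. After: A=7 B=1 C=0 D=0 ZF=1 PC=5
Step 6: PC=5 exec 'HALT'. After: A=7 B=1 C=0 D=0 ZF=1 PC=5 HALTED
Total instructions executed: 6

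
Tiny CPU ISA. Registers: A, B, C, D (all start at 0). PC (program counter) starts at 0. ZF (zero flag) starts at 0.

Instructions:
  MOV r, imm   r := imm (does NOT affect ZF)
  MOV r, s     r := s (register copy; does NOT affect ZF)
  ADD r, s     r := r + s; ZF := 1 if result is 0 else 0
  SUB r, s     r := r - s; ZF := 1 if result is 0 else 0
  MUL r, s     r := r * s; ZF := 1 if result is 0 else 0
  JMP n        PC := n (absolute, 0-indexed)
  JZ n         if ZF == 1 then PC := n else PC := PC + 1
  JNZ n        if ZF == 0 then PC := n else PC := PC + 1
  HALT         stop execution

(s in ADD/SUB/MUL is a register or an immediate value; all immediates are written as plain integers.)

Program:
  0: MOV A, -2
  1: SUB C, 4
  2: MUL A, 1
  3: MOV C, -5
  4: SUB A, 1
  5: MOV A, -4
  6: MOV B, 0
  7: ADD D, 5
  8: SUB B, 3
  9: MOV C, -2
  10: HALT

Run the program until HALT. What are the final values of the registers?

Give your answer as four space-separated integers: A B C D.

Answer: -4 -3 -2 5

Derivation:
Step 1: PC=0 exec 'MOV A, -2'. After: A=-2 B=0 C=0 D=0 ZF=0 PC=1
Step 2: PC=1 exec 'SUB C, 4'. After: A=-2 B=0 C=-4 D=0 ZF=0 PC=2
Step 3: PC=2 exec 'MUL A, 1'. After: A=-2 B=0 C=-4 D=0 ZF=0 PC=3
Step 4: PC=3 exec 'MOV C, -5'. After: A=-2 B=0 C=-5 D=0 ZF=0 PC=4
Step 5: PC=4 exec 'SUB A, 1'. After: A=-3 B=0 C=-5 D=0 ZF=0 PC=5
Step 6: PC=5 exec 'MOV A, -4'. After: A=-4 B=0 C=-5 D=0 ZF=0 PC=6
Step 7: PC=6 exec 'MOV B, 0'. After: A=-4 B=0 C=-5 D=0 ZF=0 PC=7
Step 8: PC=7 exec 'ADD D, 5'. After: A=-4 B=0 C=-5 D=5 ZF=0 PC=8
Step 9: PC=8 exec 'SUB B, 3'. After: A=-4 B=-3 C=-5 D=5 ZF=0 PC=9
Step 10: PC=9 exec 'MOV C, -2'. After: A=-4 B=-3 C=-2 D=5 ZF=0 PC=10
Step 11: PC=10 exec 'HALT'. After: A=-4 B=-3 C=-2 D=5 ZF=0 PC=10 HALTED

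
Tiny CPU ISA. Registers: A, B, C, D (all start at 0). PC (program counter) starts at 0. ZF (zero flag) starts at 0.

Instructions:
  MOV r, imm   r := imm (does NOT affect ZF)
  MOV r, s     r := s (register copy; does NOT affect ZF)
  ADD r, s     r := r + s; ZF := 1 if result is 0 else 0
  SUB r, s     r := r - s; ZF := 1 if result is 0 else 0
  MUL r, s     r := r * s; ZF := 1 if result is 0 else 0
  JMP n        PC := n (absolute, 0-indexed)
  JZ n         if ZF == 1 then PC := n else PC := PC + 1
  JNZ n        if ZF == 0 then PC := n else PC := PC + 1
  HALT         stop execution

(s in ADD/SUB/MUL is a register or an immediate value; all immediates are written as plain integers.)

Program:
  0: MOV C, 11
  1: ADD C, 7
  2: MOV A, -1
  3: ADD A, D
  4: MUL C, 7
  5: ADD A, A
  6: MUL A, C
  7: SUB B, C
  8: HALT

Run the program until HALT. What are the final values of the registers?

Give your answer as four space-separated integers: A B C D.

Answer: -252 -126 126 0

Derivation:
Step 1: PC=0 exec 'MOV C, 11'. After: A=0 B=0 C=11 D=0 ZF=0 PC=1
Step 2: PC=1 exec 'ADD C, 7'. After: A=0 B=0 C=18 D=0 ZF=0 PC=2
Step 3: PC=2 exec 'MOV A, -1'. After: A=-1 B=0 C=18 D=0 ZF=0 PC=3
Step 4: PC=3 exec 'ADD A, D'. After: A=-1 B=0 C=18 D=0 ZF=0 PC=4
Step 5: PC=4 exec 'MUL C, 7'. After: A=-1 B=0 C=126 D=0 ZF=0 PC=5
Step 6: PC=5 exec 'ADD A, A'. After: A=-2 B=0 C=126 D=0 ZF=0 PC=6
Step 7: PC=6 exec 'MUL A, C'. After: A=-252 B=0 C=126 D=0 ZF=0 PC=7
Step 8: PC=7 exec 'SUB B, C'. After: A=-252 B=-126 C=126 D=0 ZF=0 PC=8
Step 9: PC=8 exec 'HALT'. After: A=-252 B=-126 C=126 D=0 ZF=0 PC=8 HALTED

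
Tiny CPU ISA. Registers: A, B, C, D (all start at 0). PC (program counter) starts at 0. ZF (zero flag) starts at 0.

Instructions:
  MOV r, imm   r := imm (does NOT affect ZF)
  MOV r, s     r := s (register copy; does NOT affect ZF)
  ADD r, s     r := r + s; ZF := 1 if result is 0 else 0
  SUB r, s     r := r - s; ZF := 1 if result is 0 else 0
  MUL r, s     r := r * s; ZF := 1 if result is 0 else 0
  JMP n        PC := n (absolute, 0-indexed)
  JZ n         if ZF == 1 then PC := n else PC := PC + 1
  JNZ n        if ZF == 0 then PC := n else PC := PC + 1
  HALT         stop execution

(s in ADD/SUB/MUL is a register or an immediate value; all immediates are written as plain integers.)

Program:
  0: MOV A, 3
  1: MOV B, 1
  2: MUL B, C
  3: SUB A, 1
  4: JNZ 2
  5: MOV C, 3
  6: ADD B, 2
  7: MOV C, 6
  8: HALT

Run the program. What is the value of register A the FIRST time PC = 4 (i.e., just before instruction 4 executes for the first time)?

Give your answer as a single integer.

Step 1: PC=0 exec 'MOV A, 3'. After: A=3 B=0 C=0 D=0 ZF=0 PC=1
Step 2: PC=1 exec 'MOV B, 1'. After: A=3 B=1 C=0 D=0 ZF=0 PC=2
Step 3: PC=2 exec 'MUL B, C'. After: A=3 B=0 C=0 D=0 ZF=1 PC=3
Step 4: PC=3 exec 'SUB A, 1'. After: A=2 B=0 C=0 D=0 ZF=0 PC=4
First time PC=4: A=2

2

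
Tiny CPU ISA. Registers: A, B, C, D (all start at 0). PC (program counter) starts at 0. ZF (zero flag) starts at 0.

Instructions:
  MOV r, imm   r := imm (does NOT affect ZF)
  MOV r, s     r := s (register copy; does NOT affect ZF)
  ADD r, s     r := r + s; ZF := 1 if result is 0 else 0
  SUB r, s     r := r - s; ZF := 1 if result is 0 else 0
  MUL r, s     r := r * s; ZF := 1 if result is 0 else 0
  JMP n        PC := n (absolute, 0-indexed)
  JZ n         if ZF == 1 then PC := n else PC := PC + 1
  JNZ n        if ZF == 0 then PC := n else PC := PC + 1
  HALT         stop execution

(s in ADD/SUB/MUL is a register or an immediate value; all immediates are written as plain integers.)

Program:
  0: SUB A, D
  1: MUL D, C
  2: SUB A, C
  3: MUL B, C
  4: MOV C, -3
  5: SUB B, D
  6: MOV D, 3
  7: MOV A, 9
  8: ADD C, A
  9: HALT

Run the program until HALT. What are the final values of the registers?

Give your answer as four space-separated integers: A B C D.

Step 1: PC=0 exec 'SUB A, D'. After: A=0 B=0 C=0 D=0 ZF=1 PC=1
Step 2: PC=1 exec 'MUL D, C'. After: A=0 B=0 C=0 D=0 ZF=1 PC=2
Step 3: PC=2 exec 'SUB A, C'. After: A=0 B=0 C=0 D=0 ZF=1 PC=3
Step 4: PC=3 exec 'MUL B, C'. After: A=0 B=0 C=0 D=0 ZF=1 PC=4
Step 5: PC=4 exec 'MOV C, -3'. After: A=0 B=0 C=-3 D=0 ZF=1 PC=5
Step 6: PC=5 exec 'SUB B, D'. After: A=0 B=0 C=-3 D=0 ZF=1 PC=6
Step 7: PC=6 exec 'MOV D, 3'. After: A=0 B=0 C=-3 D=3 ZF=1 PC=7
Step 8: PC=7 exec 'MOV A, 9'. After: A=9 B=0 C=-3 D=3 ZF=1 PC=8
Step 9: PC=8 exec 'ADD C, A'. After: A=9 B=0 C=6 D=3 ZF=0 PC=9
Step 10: PC=9 exec 'HALT'. After: A=9 B=0 C=6 D=3 ZF=0 PC=9 HALTED

Answer: 9 0 6 3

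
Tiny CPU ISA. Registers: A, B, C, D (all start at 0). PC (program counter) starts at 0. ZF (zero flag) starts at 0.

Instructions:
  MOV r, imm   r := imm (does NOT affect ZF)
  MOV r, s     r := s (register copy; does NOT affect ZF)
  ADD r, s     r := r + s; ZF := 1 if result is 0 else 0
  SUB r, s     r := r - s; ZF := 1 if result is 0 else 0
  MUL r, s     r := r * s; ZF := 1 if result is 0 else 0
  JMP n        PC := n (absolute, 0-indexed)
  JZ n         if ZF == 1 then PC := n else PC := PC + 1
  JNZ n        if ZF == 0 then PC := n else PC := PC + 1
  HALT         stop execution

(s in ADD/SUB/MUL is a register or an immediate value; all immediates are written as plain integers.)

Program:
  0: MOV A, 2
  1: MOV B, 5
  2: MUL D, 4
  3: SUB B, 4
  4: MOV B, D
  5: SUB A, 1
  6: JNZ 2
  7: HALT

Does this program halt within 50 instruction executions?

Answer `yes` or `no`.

Answer: yes

Derivation:
Step 1: PC=0 exec 'MOV A, 2'. After: A=2 B=0 C=0 D=0 ZF=0 PC=1
Step 2: PC=1 exec 'MOV B, 5'. After: A=2 B=5 C=0 D=0 ZF=0 PC=2
Step 3: PC=2 exec 'MUL D, 4'. After: A=2 B=5 C=0 D=0 ZF=1 PC=3
Step 4: PC=3 exec 'SUB B, 4'. After: A=2 B=1 C=0 D=0 ZF=0 PC=4
Step 5: PC=4 exec 'MOV B, D'. After: A=2 B=0 C=0 D=0 ZF=0 PC=5
Step 6: PC=5 exec 'SUB A, 1'. After: A=1 B=0 C=0 D=0 ZF=0 PC=6
Step 7: PC=6 exec 'JNZ 2'. After: A=1 B=0 C=0 D=0 ZF=0 PC=2
Step 8: PC=2 exec 'MUL D, 4'. After: A=1 B=0 C=0 D=0 ZF=1 PC=3
Step 9: PC=3 exec 'SUB B, 4'. After: A=1 B=-4 C=0 D=0 ZF=0 PC=4
Step 10: PC=4 exec 'MOV B, D'. After: A=1 B=0 C=0 D=0 ZF=0 PC=5
Step 11: PC=5 exec 'SUB A, 1'. After: A=0 B=0 C=0 D=0 ZF=1 PC=6
Step 12: PC=6 exec 'JNZ 2'. After: A=0 B=0 C=0 D=0 ZF=1 PC=7
Step 13: PC=7 exec 'HALT'. After: A=0 B=0 C=0 D=0 ZF=1 PC=7 HALTED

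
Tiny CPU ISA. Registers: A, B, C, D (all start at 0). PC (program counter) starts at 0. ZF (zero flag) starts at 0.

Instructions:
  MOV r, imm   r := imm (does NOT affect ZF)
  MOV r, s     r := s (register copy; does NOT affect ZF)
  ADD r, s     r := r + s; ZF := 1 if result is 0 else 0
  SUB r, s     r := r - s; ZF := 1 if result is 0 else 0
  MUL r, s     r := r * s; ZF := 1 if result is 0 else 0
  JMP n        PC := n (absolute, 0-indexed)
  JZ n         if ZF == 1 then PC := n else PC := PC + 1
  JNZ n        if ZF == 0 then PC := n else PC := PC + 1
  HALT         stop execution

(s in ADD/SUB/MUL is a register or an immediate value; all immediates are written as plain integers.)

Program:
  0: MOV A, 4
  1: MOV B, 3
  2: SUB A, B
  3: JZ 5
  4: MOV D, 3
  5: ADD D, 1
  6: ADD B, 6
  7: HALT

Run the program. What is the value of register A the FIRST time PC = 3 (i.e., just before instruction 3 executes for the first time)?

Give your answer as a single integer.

Step 1: PC=0 exec 'MOV A, 4'. After: A=4 B=0 C=0 D=0 ZF=0 PC=1
Step 2: PC=1 exec 'MOV B, 3'. After: A=4 B=3 C=0 D=0 ZF=0 PC=2
Step 3: PC=2 exec 'SUB A, B'. After: A=1 B=3 C=0 D=0 ZF=0 PC=3
First time PC=3: A=1

1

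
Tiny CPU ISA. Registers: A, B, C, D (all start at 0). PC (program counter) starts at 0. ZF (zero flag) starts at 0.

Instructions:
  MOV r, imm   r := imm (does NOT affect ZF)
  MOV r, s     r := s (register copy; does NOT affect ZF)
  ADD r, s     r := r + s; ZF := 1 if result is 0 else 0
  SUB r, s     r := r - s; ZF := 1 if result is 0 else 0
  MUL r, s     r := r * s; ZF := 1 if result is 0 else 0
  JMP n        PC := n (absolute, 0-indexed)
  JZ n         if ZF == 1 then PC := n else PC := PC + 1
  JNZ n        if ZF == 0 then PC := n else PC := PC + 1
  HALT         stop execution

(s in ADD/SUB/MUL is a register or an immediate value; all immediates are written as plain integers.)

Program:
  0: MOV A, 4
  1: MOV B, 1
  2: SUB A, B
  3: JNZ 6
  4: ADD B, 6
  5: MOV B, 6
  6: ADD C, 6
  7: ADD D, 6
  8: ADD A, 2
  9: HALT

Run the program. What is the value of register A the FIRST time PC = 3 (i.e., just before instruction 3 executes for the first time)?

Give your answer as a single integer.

Step 1: PC=0 exec 'MOV A, 4'. After: A=4 B=0 C=0 D=0 ZF=0 PC=1
Step 2: PC=1 exec 'MOV B, 1'. After: A=4 B=1 C=0 D=0 ZF=0 PC=2
Step 3: PC=2 exec 'SUB A, B'. After: A=3 B=1 C=0 D=0 ZF=0 PC=3
First time PC=3: A=3

3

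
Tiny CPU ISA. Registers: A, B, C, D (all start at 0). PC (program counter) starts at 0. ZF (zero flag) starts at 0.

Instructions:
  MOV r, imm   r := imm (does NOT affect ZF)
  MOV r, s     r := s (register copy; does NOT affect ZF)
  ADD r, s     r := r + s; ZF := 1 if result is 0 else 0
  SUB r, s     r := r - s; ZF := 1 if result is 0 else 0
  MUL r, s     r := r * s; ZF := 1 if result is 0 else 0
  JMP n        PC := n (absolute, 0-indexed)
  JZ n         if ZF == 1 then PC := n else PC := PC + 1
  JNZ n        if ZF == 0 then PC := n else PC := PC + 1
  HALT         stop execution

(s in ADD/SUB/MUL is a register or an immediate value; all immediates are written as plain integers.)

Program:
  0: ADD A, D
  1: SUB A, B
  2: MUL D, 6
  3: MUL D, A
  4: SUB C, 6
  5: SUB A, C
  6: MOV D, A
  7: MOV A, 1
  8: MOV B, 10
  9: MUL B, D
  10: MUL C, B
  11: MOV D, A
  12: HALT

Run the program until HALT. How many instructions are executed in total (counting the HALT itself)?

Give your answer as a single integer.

Answer: 13

Derivation:
Step 1: PC=0 exec 'ADD A, D'. After: A=0 B=0 C=0 D=0 ZF=1 PC=1
Step 2: PC=1 exec 'SUB A, B'. After: A=0 B=0 C=0 D=0 ZF=1 PC=2
Step 3: PC=2 exec 'MUL D, 6'. After: A=0 B=0 C=0 D=0 ZF=1 PC=3
Step 4: PC=3 exec 'MUL D, A'. After: A=0 B=0 C=0 D=0 ZF=1 PC=4
Step 5: PC=4 exec 'SUB C, 6'. After: A=0 B=0 C=-6 D=0 ZF=0 PC=5
Step 6: PC=5 exec 'SUB A, C'. After: A=6 B=0 C=-6 D=0 ZF=0 PC=6
Step 7: PC=6 exec 'MOV D, A'. After: A=6 B=0 C=-6 D=6 ZF=0 PC=7
Step 8: PC=7 exec 'MOV A, 1'. After: A=1 B=0 C=-6 D=6 ZF=0 PC=8
Step 9: PC=8 exec 'MOV B, 10'. After: A=1 B=10 C=-6 D=6 ZF=0 PC=9
Step 10: PC=9 exec 'MUL B, D'. After: A=1 B=60 C=-6 D=6 ZF=0 PC=10
Step 11: PC=10 exec 'MUL C, B'. After: A=1 B=60 C=-360 D=6 ZF=0 PC=11
Step 12: PC=11 exec 'MOV D, A'. After: A=1 B=60 C=-360 D=1 ZF=0 PC=12
Step 13: PC=12 exec 'HALT'. After: A=1 B=60 C=-360 D=1 ZF=0 PC=12 HALTED
Total instructions executed: 13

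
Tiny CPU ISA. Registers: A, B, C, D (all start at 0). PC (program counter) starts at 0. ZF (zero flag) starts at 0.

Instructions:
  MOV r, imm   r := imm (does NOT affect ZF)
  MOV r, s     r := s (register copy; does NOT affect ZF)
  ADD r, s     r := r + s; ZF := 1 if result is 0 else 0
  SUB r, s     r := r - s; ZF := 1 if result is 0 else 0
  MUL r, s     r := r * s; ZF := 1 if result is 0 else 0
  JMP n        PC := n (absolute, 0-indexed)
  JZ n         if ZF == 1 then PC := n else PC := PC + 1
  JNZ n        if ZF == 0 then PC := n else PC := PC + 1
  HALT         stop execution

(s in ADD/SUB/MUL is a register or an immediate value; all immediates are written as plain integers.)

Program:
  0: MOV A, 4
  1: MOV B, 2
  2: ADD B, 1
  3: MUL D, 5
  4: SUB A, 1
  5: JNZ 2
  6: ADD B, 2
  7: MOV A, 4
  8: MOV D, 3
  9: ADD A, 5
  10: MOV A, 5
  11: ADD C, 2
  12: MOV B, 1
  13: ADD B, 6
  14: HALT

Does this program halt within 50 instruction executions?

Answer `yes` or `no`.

Answer: yes

Derivation:
Step 1: PC=0 exec 'MOV A, 4'. After: A=4 B=0 C=0 D=0 ZF=0 PC=1
Step 2: PC=1 exec 'MOV B, 2'. After: A=4 B=2 C=0 D=0 ZF=0 PC=2
Step 3: PC=2 exec 'ADD B, 1'. After: A=4 B=3 C=0 D=0 ZF=0 PC=3
Step 4: PC=3 exec 'MUL D, 5'. After: A=4 B=3 C=0 D=0 ZF=1 PC=4
Step 5: PC=4 exec 'SUB A, 1'. After: A=3 B=3 C=0 D=0 ZF=0 PC=5
Step 6: PC=5 exec 'JNZ 2'. After: A=3 B=3 C=0 D=0 ZF=0 PC=2
Step 7: PC=2 exec 'ADD B, 1'. After: A=3 B=4 C=0 D=0 ZF=0 PC=3
Step 8: PC=3 exec 'MUL D, 5'. After: A=3 B=4 C=0 D=0 ZF=1 PC=4
Step 9: PC=4 exec 'SUB A, 1'. After: A=2 B=4 C=0 D=0 ZF=0 PC=5
Step 10: PC=5 exec 'JNZ 2'. After: A=2 B=4 C=0 D=0 ZF=0 PC=2
Step 11: PC=2 exec 'ADD B, 1'. After: A=2 B=5 C=0 D=0 ZF=0 PC=3
Step 12: PC=3 exec 'MUL D, 5'. After: A=2 B=5 C=0 D=0 ZF=1 PC=4
Step 13: PC=4 exec 'SUB A, 1'. After: A=1 B=5 C=0 D=0 ZF=0 PC=5
Step 14: PC=5 exec 'JNZ 2'. After: A=1 B=5 C=0 D=0 ZF=0 PC=2
Step 15: PC=2 exec 'ADD B, 1'. After: A=1 B=6 C=0 D=0 ZF=0 PC=3
Step 16: PC=3 exec 'MUL D, 5'. After: A=1 B=6 C=0 D=0 ZF=1 PC=4
Step 17: PC=4 exec 'SUB A, 1'. After: A=0 B=6 C=0 D=0 ZF=1 PC=5
Step 18: PC=5 exec 'JNZ 2'. After: A=0 B=6 C=0 D=0 ZF=1 PC=6
Step 19: PC=6 exec 'ADD B, 2'. After: A=0 B=8 C=0 D=0 ZF=0 PC=7
Step 20: PC=7 exec 'MOV A, 4'. After: A=4 B=8 C=0 D=0 ZF=0 PC=8
Step 21: PC=8 exec 'MOV D, 3'. After: A=4 B=8 C=0 D=3 ZF=0 PC=9
Step 22: PC=9 exec 'ADD A, 5'. After: A=9 B=8 C=0 D=3 ZF=0 PC=10
Step 23: PC=10 exec 'MOV A, 5'. After: A=5 B=8 C=0 D=3 ZF=0 PC=11
Step 24: PC=11 exec 'ADD C, 2'. After: A=5 B=8 C=2 D=3 ZF=0 PC=12
Step 25: PC=12 exec 'MOV B, 1'. After: A=5 B=1 C=2 D=3 ZF=0 PC=13
Step 26: PC=13 exec 'ADD B, 6'. After: A=5 B=7 C=2 D=3 ZF=0 PC=14
Step 27: PC=14 exec 'HALT'. After: A=5 B=7 C=2 D=3 ZF=0 PC=14 HALTED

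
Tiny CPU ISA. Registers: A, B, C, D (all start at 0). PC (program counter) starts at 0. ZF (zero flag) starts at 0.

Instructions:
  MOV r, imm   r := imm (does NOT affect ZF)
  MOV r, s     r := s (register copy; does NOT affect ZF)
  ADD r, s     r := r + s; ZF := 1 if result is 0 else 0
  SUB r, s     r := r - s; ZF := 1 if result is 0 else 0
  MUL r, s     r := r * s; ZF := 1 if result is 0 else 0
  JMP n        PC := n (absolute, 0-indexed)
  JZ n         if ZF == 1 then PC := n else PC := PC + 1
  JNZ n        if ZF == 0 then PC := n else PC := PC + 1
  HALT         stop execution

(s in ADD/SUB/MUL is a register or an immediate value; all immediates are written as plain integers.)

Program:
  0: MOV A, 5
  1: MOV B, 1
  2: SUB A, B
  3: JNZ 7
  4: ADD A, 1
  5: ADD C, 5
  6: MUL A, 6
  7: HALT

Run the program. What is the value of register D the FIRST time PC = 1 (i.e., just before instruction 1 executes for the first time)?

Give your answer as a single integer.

Step 1: PC=0 exec 'MOV A, 5'. After: A=5 B=0 C=0 D=0 ZF=0 PC=1
First time PC=1: D=0

0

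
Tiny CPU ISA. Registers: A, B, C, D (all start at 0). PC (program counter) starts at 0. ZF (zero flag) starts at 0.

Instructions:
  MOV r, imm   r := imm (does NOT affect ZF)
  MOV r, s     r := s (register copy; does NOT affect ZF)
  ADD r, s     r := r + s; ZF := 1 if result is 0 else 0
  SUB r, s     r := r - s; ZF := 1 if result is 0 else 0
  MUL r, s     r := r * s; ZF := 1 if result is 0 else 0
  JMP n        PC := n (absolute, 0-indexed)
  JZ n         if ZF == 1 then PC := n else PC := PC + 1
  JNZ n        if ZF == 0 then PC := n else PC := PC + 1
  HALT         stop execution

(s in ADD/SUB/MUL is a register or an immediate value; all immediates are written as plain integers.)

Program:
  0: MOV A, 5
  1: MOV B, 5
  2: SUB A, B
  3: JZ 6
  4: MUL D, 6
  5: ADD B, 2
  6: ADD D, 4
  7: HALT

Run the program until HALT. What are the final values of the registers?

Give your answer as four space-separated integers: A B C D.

Step 1: PC=0 exec 'MOV A, 5'. After: A=5 B=0 C=0 D=0 ZF=0 PC=1
Step 2: PC=1 exec 'MOV B, 5'. After: A=5 B=5 C=0 D=0 ZF=0 PC=2
Step 3: PC=2 exec 'SUB A, B'. After: A=0 B=5 C=0 D=0 ZF=1 PC=3
Step 4: PC=3 exec 'JZ 6'. After: A=0 B=5 C=0 D=0 ZF=1 PC=6
Step 5: PC=6 exec 'ADD D, 4'. After: A=0 B=5 C=0 D=4 ZF=0 PC=7
Step 6: PC=7 exec 'HALT'. After: A=0 B=5 C=0 D=4 ZF=0 PC=7 HALTED

Answer: 0 5 0 4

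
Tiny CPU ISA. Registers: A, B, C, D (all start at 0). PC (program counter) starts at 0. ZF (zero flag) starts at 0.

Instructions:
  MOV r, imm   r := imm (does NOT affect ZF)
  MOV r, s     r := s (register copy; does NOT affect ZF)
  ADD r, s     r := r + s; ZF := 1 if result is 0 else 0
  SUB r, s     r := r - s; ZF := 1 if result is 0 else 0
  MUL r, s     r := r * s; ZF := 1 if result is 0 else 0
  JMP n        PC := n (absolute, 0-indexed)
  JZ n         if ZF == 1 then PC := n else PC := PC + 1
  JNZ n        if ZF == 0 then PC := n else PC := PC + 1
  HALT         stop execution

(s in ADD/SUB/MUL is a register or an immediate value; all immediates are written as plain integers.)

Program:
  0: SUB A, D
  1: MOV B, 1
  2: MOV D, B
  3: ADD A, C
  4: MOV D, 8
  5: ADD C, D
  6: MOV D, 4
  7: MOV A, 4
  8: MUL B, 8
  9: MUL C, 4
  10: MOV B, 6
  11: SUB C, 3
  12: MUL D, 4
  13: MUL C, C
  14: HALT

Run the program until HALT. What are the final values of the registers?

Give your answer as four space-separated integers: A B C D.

Answer: 4 6 841 16

Derivation:
Step 1: PC=0 exec 'SUB A, D'. After: A=0 B=0 C=0 D=0 ZF=1 PC=1
Step 2: PC=1 exec 'MOV B, 1'. After: A=0 B=1 C=0 D=0 ZF=1 PC=2
Step 3: PC=2 exec 'MOV D, B'. After: A=0 B=1 C=0 D=1 ZF=1 PC=3
Step 4: PC=3 exec 'ADD A, C'. After: A=0 B=1 C=0 D=1 ZF=1 PC=4
Step 5: PC=4 exec 'MOV D, 8'. After: A=0 B=1 C=0 D=8 ZF=1 PC=5
Step 6: PC=5 exec 'ADD C, D'. After: A=0 B=1 C=8 D=8 ZF=0 PC=6
Step 7: PC=6 exec 'MOV D, 4'. After: A=0 B=1 C=8 D=4 ZF=0 PC=7
Step 8: PC=7 exec 'MOV A, 4'. After: A=4 B=1 C=8 D=4 ZF=0 PC=8
Step 9: PC=8 exec 'MUL B, 8'. After: A=4 B=8 C=8 D=4 ZF=0 PC=9
Step 10: PC=9 exec 'MUL C, 4'. After: A=4 B=8 C=32 D=4 ZF=0 PC=10
Step 11: PC=10 exec 'MOV B, 6'. After: A=4 B=6 C=32 D=4 ZF=0 PC=11
Step 12: PC=11 exec 'SUB C, 3'. After: A=4 B=6 C=29 D=4 ZF=0 PC=12
Step 13: PC=12 exec 'MUL D, 4'. After: A=4 B=6 C=29 D=16 ZF=0 PC=13
Step 14: PC=13 exec 'MUL C, C'. After: A=4 B=6 C=841 D=16 ZF=0 PC=14
Step 15: PC=14 exec 'HALT'. After: A=4 B=6 C=841 D=16 ZF=0 PC=14 HALTED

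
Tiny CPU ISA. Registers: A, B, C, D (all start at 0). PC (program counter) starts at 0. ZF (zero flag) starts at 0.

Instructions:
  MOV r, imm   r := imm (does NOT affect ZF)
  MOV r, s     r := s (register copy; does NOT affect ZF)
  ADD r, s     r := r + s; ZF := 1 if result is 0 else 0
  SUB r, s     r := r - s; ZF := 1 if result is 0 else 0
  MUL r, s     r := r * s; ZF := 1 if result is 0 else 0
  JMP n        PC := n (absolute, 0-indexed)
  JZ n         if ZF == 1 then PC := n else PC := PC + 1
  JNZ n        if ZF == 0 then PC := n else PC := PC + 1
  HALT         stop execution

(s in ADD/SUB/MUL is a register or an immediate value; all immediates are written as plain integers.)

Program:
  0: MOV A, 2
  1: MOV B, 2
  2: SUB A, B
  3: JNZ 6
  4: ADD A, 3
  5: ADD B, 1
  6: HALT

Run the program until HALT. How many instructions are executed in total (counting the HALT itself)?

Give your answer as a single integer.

Answer: 7

Derivation:
Step 1: PC=0 exec 'MOV A, 2'. After: A=2 B=0 C=0 D=0 ZF=0 PC=1
Step 2: PC=1 exec 'MOV B, 2'. After: A=2 B=2 C=0 D=0 ZF=0 PC=2
Step 3: PC=2 exec 'SUB A, B'. After: A=0 B=2 C=0 D=0 ZF=1 PC=3
Step 4: PC=3 exec 'JNZ 6'. After: A=0 B=2 C=0 D=0 ZF=1 PC=4
Step 5: PC=4 exec 'ADD A, 3'. After: A=3 B=2 C=0 D=0 ZF=0 PC=5
Step 6: PC=5 exec 'ADD B, 1'. After: A=3 B=3 C=0 D=0 ZF=0 PC=6
Step 7: PC=6 exec 'HALT'. After: A=3 B=3 C=0 D=0 ZF=0 PC=6 HALTED
Total instructions executed: 7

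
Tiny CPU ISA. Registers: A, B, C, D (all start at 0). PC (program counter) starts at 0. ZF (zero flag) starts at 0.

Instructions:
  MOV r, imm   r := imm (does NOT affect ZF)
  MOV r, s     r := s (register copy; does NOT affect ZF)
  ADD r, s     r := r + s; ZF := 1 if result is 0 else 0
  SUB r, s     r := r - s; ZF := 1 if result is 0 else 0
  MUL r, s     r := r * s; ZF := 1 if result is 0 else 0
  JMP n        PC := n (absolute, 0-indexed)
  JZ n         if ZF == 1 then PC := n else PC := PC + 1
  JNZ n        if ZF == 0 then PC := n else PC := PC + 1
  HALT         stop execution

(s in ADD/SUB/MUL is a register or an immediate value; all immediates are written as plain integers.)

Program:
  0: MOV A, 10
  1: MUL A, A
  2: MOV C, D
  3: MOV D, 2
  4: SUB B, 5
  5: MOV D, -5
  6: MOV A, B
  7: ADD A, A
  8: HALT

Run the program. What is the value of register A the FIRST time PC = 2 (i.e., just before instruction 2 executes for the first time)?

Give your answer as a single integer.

Step 1: PC=0 exec 'MOV A, 10'. After: A=10 B=0 C=0 D=0 ZF=0 PC=1
Step 2: PC=1 exec 'MUL A, A'. After: A=100 B=0 C=0 D=0 ZF=0 PC=2
First time PC=2: A=100

100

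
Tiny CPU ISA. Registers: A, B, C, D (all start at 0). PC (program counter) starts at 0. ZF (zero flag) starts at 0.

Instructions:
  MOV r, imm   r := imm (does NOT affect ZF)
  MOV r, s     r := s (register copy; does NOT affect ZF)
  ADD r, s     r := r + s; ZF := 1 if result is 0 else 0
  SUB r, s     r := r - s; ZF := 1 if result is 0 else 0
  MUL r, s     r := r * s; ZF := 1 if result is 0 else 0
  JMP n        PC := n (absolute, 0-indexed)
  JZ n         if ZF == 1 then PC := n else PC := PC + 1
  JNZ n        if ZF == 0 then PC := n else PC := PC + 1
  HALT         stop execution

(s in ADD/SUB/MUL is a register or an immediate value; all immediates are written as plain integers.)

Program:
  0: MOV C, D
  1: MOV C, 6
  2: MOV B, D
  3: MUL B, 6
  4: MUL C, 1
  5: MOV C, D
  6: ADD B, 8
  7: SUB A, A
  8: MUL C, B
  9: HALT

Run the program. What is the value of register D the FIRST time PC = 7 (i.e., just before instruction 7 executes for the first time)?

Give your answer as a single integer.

Step 1: PC=0 exec 'MOV C, D'. After: A=0 B=0 C=0 D=0 ZF=0 PC=1
Step 2: PC=1 exec 'MOV C, 6'. After: A=0 B=0 C=6 D=0 ZF=0 PC=2
Step 3: PC=2 exec 'MOV B, D'. After: A=0 B=0 C=6 D=0 ZF=0 PC=3
Step 4: PC=3 exec 'MUL B, 6'. After: A=0 B=0 C=6 D=0 ZF=1 PC=4
Step 5: PC=4 exec 'MUL C, 1'. After: A=0 B=0 C=6 D=0 ZF=0 PC=5
Step 6: PC=5 exec 'MOV C, D'. After: A=0 B=0 C=0 D=0 ZF=0 PC=6
Step 7: PC=6 exec 'ADD B, 8'. After: A=0 B=8 C=0 D=0 ZF=0 PC=7
First time PC=7: D=0

0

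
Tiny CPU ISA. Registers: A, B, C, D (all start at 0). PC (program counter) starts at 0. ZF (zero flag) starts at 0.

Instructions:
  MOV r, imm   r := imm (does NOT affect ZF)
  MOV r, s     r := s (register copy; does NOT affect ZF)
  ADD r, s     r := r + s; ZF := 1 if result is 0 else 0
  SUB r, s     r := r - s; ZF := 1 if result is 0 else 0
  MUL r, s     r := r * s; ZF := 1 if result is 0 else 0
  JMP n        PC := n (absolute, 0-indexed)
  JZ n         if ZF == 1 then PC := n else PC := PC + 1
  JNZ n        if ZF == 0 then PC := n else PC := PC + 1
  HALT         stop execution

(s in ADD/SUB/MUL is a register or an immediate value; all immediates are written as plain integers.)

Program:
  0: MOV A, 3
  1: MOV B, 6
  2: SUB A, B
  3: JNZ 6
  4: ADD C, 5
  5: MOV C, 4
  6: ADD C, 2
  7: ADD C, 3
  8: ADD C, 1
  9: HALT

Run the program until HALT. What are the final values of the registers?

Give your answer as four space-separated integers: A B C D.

Answer: -3 6 6 0

Derivation:
Step 1: PC=0 exec 'MOV A, 3'. After: A=3 B=0 C=0 D=0 ZF=0 PC=1
Step 2: PC=1 exec 'MOV B, 6'. After: A=3 B=6 C=0 D=0 ZF=0 PC=2
Step 3: PC=2 exec 'SUB A, B'. After: A=-3 B=6 C=0 D=0 ZF=0 PC=3
Step 4: PC=3 exec 'JNZ 6'. After: A=-3 B=6 C=0 D=0 ZF=0 PC=6
Step 5: PC=6 exec 'ADD C, 2'. After: A=-3 B=6 C=2 D=0 ZF=0 PC=7
Step 6: PC=7 exec 'ADD C, 3'. After: A=-3 B=6 C=5 D=0 ZF=0 PC=8
Step 7: PC=8 exec 'ADD C, 1'. After: A=-3 B=6 C=6 D=0 ZF=0 PC=9
Step 8: PC=9 exec 'HALT'. After: A=-3 B=6 C=6 D=0 ZF=0 PC=9 HALTED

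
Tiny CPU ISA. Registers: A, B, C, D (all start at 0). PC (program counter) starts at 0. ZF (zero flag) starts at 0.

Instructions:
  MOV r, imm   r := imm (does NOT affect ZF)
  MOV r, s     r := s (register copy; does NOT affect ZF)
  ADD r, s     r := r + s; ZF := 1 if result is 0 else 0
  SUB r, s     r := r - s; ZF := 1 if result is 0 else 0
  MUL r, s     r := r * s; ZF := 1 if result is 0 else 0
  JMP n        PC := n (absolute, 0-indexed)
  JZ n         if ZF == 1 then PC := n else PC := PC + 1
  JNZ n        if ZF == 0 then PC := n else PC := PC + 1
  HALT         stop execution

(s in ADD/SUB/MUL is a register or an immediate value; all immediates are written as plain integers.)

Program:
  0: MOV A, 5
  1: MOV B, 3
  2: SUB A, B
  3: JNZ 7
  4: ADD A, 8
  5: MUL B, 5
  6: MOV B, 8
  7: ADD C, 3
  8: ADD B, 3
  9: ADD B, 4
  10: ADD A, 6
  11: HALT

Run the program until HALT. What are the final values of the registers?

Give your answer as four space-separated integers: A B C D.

Answer: 8 10 3 0

Derivation:
Step 1: PC=0 exec 'MOV A, 5'. After: A=5 B=0 C=0 D=0 ZF=0 PC=1
Step 2: PC=1 exec 'MOV B, 3'. After: A=5 B=3 C=0 D=0 ZF=0 PC=2
Step 3: PC=2 exec 'SUB A, B'. After: A=2 B=3 C=0 D=0 ZF=0 PC=3
Step 4: PC=3 exec 'JNZ 7'. After: A=2 B=3 C=0 D=0 ZF=0 PC=7
Step 5: PC=7 exec 'ADD C, 3'. After: A=2 B=3 C=3 D=0 ZF=0 PC=8
Step 6: PC=8 exec 'ADD B, 3'. After: A=2 B=6 C=3 D=0 ZF=0 PC=9
Step 7: PC=9 exec 'ADD B, 4'. After: A=2 B=10 C=3 D=0 ZF=0 PC=10
Step 8: PC=10 exec 'ADD A, 6'. After: A=8 B=10 C=3 D=0 ZF=0 PC=11
Step 9: PC=11 exec 'HALT'. After: A=8 B=10 C=3 D=0 ZF=0 PC=11 HALTED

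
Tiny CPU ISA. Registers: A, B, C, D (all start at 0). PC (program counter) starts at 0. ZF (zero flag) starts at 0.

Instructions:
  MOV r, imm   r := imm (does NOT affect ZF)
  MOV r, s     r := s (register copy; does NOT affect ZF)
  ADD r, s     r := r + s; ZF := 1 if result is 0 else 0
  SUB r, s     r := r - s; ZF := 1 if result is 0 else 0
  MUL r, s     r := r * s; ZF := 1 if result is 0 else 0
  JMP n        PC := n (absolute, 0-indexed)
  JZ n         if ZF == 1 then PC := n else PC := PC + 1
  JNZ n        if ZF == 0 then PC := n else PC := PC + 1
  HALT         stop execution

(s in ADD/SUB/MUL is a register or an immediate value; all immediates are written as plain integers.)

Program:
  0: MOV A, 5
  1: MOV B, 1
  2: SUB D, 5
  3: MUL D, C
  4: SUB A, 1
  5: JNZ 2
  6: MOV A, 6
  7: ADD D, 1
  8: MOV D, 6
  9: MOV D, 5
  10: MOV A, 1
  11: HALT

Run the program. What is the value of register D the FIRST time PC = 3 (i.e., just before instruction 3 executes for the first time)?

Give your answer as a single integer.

Step 1: PC=0 exec 'MOV A, 5'. After: A=5 B=0 C=0 D=0 ZF=0 PC=1
Step 2: PC=1 exec 'MOV B, 1'. After: A=5 B=1 C=0 D=0 ZF=0 PC=2
Step 3: PC=2 exec 'SUB D, 5'. After: A=5 B=1 C=0 D=-5 ZF=0 PC=3
First time PC=3: D=-5

-5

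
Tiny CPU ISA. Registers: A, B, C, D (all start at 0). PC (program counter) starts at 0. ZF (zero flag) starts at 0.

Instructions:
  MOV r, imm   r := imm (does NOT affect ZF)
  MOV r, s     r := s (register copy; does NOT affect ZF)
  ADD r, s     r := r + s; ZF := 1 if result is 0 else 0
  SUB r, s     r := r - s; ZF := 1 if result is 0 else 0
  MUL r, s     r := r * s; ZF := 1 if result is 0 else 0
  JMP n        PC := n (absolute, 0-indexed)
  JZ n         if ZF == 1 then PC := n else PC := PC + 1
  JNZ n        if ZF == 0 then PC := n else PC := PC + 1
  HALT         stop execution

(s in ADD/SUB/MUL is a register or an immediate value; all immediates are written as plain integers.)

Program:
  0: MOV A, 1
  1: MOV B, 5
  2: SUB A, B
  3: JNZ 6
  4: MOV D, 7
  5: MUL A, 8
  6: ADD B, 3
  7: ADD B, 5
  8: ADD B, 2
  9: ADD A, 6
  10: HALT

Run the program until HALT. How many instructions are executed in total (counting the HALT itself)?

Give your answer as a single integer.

Step 1: PC=0 exec 'MOV A, 1'. After: A=1 B=0 C=0 D=0 ZF=0 PC=1
Step 2: PC=1 exec 'MOV B, 5'. After: A=1 B=5 C=0 D=0 ZF=0 PC=2
Step 3: PC=2 exec 'SUB A, B'. After: A=-4 B=5 C=0 D=0 ZF=0 PC=3
Step 4: PC=3 exec 'JNZ 6'. After: A=-4 B=5 C=0 D=0 ZF=0 PC=6
Step 5: PC=6 exec 'ADD B, 3'. After: A=-4 B=8 C=0 D=0 ZF=0 PC=7
Step 6: PC=7 exec 'ADD B, 5'. After: A=-4 B=13 C=0 D=0 ZF=0 PC=8
Step 7: PC=8 exec 'ADD B, 2'. After: A=-4 B=15 C=0 D=0 ZF=0 PC=9
Step 8: PC=9 exec 'ADD A, 6'. After: A=2 B=15 C=0 D=0 ZF=0 PC=10
Step 9: PC=10 exec 'HALT'. After: A=2 B=15 C=0 D=0 ZF=0 PC=10 HALTED
Total instructions executed: 9

Answer: 9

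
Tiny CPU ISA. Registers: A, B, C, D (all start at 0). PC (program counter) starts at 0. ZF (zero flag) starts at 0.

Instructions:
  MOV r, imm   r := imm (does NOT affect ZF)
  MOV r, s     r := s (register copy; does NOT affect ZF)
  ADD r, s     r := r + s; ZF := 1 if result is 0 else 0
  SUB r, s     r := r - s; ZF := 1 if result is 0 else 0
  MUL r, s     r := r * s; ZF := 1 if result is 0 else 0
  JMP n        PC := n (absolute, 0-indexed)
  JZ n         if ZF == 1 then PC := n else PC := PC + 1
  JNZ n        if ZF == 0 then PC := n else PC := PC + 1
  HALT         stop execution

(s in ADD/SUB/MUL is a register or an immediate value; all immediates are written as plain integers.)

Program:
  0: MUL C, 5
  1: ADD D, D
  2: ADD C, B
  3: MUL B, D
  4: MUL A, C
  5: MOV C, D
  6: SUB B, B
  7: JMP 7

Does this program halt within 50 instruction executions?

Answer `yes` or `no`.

Answer: no

Derivation:
Step 1: PC=0 exec 'MUL C, 5'. After: A=0 B=0 C=0 D=0 ZF=1 PC=1
Step 2: PC=1 exec 'ADD D, D'. After: A=0 B=0 C=0 D=0 ZF=1 PC=2
Step 3: PC=2 exec 'ADD C, B'. After: A=0 B=0 C=0 D=0 ZF=1 PC=3
Step 4: PC=3 exec 'MUL B, D'. After: A=0 B=0 C=0 D=0 ZF=1 PC=4
Step 5: PC=4 exec 'MUL A, C'. After: A=0 B=0 C=0 D=0 ZF=1 PC=5
Step 6: PC=5 exec 'MOV C, D'. After: A=0 B=0 C=0 D=0 ZF=1 PC=6
Step 7: PC=6 exec 'SUB B, B'. After: A=0 B=0 C=0 D=0 ZF=1 PC=7
Step 8: PC=7 exec 'JMP 7'. After: A=0 B=0 C=0 D=0 ZF=1 PC=7
State after step 8 equals state after step 7: the program is in a cycle of length 1 and will never halt.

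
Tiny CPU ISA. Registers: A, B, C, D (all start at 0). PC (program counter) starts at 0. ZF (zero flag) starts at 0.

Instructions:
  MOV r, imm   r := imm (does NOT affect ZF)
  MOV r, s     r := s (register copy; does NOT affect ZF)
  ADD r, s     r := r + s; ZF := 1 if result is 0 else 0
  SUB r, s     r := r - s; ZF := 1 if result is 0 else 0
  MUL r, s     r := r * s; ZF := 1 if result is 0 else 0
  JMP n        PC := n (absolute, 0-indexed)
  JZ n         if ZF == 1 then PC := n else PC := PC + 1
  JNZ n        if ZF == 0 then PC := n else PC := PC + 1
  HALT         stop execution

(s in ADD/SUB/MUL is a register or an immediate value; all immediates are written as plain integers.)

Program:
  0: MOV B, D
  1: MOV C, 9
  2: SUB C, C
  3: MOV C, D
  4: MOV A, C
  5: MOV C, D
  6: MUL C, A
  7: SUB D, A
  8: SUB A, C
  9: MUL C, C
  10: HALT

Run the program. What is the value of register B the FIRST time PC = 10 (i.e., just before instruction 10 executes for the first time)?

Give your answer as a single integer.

Step 1: PC=0 exec 'MOV B, D'. After: A=0 B=0 C=0 D=0 ZF=0 PC=1
Step 2: PC=1 exec 'MOV C, 9'. After: A=0 B=0 C=9 D=0 ZF=0 PC=2
Step 3: PC=2 exec 'SUB C, C'. After: A=0 B=0 C=0 D=0 ZF=1 PC=3
Step 4: PC=3 exec 'MOV C, D'. After: A=0 B=0 C=0 D=0 ZF=1 PC=4
Step 5: PC=4 exec 'MOV A, C'. After: A=0 B=0 C=0 D=0 ZF=1 PC=5
Step 6: PC=5 exec 'MOV C, D'. After: A=0 B=0 C=0 D=0 ZF=1 PC=6
Step 7: PC=6 exec 'MUL C, A'. After: A=0 B=0 C=0 D=0 ZF=1 PC=7
Step 8: PC=7 exec 'SUB D, A'. After: A=0 B=0 C=0 D=0 ZF=1 PC=8
Step 9: PC=8 exec 'SUB A, C'. After: A=0 B=0 C=0 D=0 ZF=1 PC=9
Step 10: PC=9 exec 'MUL C, C'. After: A=0 B=0 C=0 D=0 ZF=1 PC=10
First time PC=10: B=0

0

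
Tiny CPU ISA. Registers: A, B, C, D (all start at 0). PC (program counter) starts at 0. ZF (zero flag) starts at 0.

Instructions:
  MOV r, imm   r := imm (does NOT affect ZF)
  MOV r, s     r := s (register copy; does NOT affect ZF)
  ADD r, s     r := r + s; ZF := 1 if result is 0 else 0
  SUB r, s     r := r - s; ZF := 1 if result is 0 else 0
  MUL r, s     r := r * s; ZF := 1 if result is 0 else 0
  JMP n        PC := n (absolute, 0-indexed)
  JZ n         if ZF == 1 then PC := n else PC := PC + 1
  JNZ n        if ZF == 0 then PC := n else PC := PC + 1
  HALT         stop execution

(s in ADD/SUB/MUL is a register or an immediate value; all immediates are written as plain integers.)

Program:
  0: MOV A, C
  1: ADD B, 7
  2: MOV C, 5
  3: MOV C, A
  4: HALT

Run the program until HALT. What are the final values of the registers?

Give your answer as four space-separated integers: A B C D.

Step 1: PC=0 exec 'MOV A, C'. After: A=0 B=0 C=0 D=0 ZF=0 PC=1
Step 2: PC=1 exec 'ADD B, 7'. After: A=0 B=7 C=0 D=0 ZF=0 PC=2
Step 3: PC=2 exec 'MOV C, 5'. After: A=0 B=7 C=5 D=0 ZF=0 PC=3
Step 4: PC=3 exec 'MOV C, A'. After: A=0 B=7 C=0 D=0 ZF=0 PC=4
Step 5: PC=4 exec 'HALT'. After: A=0 B=7 C=0 D=0 ZF=0 PC=4 HALTED

Answer: 0 7 0 0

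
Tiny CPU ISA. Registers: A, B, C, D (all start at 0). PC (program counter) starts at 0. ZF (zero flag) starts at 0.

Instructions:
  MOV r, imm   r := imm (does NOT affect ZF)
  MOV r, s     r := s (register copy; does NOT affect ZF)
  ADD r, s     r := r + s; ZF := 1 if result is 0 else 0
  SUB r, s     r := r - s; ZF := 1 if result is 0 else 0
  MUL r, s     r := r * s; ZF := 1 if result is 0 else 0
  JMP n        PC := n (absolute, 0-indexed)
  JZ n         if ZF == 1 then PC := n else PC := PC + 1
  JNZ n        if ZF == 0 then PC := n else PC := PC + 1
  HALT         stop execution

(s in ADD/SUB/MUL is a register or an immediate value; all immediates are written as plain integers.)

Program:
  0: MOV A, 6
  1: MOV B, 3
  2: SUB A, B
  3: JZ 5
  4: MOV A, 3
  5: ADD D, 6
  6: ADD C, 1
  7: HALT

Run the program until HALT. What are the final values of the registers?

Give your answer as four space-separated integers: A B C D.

Answer: 3 3 1 6

Derivation:
Step 1: PC=0 exec 'MOV A, 6'. After: A=6 B=0 C=0 D=0 ZF=0 PC=1
Step 2: PC=1 exec 'MOV B, 3'. After: A=6 B=3 C=0 D=0 ZF=0 PC=2
Step 3: PC=2 exec 'SUB A, B'. After: A=3 B=3 C=0 D=0 ZF=0 PC=3
Step 4: PC=3 exec 'JZ 5'. After: A=3 B=3 C=0 D=0 ZF=0 PC=4
Step 5: PC=4 exec 'MOV A, 3'. After: A=3 B=3 C=0 D=0 ZF=0 PC=5
Step 6: PC=5 exec 'ADD D, 6'. After: A=3 B=3 C=0 D=6 ZF=0 PC=6
Step 7: PC=6 exec 'ADD C, 1'. After: A=3 B=3 C=1 D=6 ZF=0 PC=7
Step 8: PC=7 exec 'HALT'. After: A=3 B=3 C=1 D=6 ZF=0 PC=7 HALTED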